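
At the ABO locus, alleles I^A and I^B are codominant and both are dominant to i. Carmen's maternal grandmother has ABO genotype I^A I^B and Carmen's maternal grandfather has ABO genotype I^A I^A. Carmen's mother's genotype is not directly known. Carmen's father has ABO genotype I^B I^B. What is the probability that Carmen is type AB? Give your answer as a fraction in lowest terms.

3/4

Carmen's mother's ABO genotype from I^A I^B × I^A I^A: 1/2 I^A I^A, 1/2 I^A I^B.
Crossing each possibility with the father I^B I^B and summing P(type AB): 1/2·1 + 1/2·1/2 = 3/4.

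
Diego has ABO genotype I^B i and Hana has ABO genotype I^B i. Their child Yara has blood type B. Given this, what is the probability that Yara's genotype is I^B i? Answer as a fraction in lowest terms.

2/3

Cross I^B i × I^B i → 1/4 I^B I^B, 1/2 I^B i, 1/4 i i.
Type-B genotypes among offspring: I^B I^B (1/4), I^B i (1/2); total 3/4.
P(I^B i | type B) = (1/2) / (3/4) = 2/3.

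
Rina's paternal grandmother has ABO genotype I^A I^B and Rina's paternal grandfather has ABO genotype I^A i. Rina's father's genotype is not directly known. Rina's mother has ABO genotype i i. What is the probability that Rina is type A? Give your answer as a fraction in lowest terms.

1/2

Rina's father's ABO genotype from I^A I^B × I^A i: 1/4 I^A I^A, 1/4 I^A I^B, 1/4 I^A i, 1/4 I^B i.
Crossing each possibility with the mother i i and summing P(type A): 1/4·1 + 1/4·1/2 + 1/4·1/2 + 1/4·0 = 1/2.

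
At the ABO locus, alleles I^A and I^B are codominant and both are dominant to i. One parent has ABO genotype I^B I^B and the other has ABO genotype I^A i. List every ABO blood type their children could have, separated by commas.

B, AB

Gametes from I^B I^B × I^A i give offspring ABO genotypes I^A I^B, I^B i, i.e. phenotypes B, AB.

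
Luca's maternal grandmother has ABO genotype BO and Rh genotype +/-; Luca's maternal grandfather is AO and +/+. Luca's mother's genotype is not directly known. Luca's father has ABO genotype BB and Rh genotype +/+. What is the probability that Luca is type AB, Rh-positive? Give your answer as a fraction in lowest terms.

Luca's mother's ABO genotype from BO × AO: 1/4 AB, 1/4 AO, 1/4 BO, 1/4 OO.
Crossing each possibility with the father BB and summing P(type AB): 1/4·1/2 + 1/4·1/2 + 1/4·0 + 1/4·0 = 1/4.
Similarly for Rh via the mother's Rh distribution: P(Rh+) = 1.
Independent loci: 1/4 × 1 = 1/4.

1/4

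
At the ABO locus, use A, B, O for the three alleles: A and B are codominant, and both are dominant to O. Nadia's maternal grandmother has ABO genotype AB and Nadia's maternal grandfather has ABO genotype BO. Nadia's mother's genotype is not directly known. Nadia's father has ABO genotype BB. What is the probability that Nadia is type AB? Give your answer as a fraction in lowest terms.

Nadia's mother's ABO genotype from AB × BO: 1/4 AB, 1/4 AO, 1/4 BB, 1/4 BO.
Crossing each possibility with the father BB and summing P(type AB): 1/4·1/2 + 1/4·1/2 + 1/4·0 + 1/4·0 = 1/4.

1/4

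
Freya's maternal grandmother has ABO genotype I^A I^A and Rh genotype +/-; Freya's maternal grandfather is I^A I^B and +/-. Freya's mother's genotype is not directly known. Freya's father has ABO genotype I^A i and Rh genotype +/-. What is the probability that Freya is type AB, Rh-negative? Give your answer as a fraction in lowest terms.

1/32

Freya's mother's ABO genotype from I^A I^A × I^A I^B: 1/2 I^A I^A, 1/2 I^A I^B.
Crossing each possibility with the father I^A i and summing P(type AB): 1/2·0 + 1/2·1/4 = 1/8.
Similarly for Rh via the mother's Rh distribution: P(Rh-) = 1/4.
Independent loci: 1/8 × 1/4 = 1/32.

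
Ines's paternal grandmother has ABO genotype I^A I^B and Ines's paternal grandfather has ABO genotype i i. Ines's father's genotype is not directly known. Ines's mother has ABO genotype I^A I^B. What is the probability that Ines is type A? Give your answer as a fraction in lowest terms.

3/8

Ines's father's ABO genotype from I^A I^B × i i: 1/2 I^A i, 1/2 I^B i.
Crossing each possibility with the mother I^A I^B and summing P(type A): 1/2·1/2 + 1/2·1/4 = 3/8.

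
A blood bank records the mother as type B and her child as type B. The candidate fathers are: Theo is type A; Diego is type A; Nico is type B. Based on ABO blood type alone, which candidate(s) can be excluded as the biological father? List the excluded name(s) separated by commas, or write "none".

A candidate is excluded only if no genotype consistent with his phenotype could produce a type B child with a type B mother.
Every candidate has at least one consistent genotype combination, so none can be excluded.

none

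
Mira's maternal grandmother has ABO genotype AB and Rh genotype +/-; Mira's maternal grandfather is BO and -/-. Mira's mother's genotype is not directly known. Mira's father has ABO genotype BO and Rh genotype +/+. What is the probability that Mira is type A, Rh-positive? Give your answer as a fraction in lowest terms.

1/8

Mira's mother's ABO genotype from AB × BO: 1/4 AB, 1/4 AO, 1/4 BB, 1/4 BO.
Crossing each possibility with the father BO and summing P(type A): 1/4·1/4 + 1/4·1/4 + 1/4·0 + 1/4·0 = 1/8.
Similarly for Rh via the mother's Rh distribution: P(Rh+) = 1.
Independent loci: 1/8 × 1 = 1/8.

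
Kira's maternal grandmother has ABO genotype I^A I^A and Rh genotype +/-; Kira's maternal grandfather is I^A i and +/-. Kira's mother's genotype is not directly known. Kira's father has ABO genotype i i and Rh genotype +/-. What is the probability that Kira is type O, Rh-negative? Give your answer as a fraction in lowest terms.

1/16

Kira's mother's ABO genotype from I^A I^A × I^A i: 1/2 I^A I^A, 1/2 I^A i.
Crossing each possibility with the father i i and summing P(type O): 1/2·0 + 1/2·1/2 = 1/4.
Similarly for Rh via the mother's Rh distribution: P(Rh-) = 1/4.
Independent loci: 1/4 × 1/4 = 1/16.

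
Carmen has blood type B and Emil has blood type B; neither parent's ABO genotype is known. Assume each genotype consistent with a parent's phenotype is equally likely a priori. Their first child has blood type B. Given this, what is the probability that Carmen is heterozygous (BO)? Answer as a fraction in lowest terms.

Possible genotypes: Carmen ∈ {BB, BO}; Emil ∈ {BB, BO}.
Weight each parental genotype pair by prior × P(type-B child):
  BB × BB: posterior weight 4/15.
  BB × BO: posterior weight 4/15.
  BO × BB: posterior weight 4/15.
  BO × BO: posterior weight 1/5.
Sum the posterior weight over pairs where Carmen is BO: 7/15.

7/15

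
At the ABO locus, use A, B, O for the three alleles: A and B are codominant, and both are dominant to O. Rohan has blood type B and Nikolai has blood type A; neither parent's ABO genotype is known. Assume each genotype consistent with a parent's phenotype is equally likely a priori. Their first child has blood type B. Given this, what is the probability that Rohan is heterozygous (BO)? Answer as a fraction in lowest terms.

1/3

Possible genotypes: Rohan ∈ {BB, BO}; Nikolai ∈ {AA, AO}.
Weight each parental genotype pair by prior × P(type-B child):
  BB × AO: posterior weight 2/3.
  BO × AO: posterior weight 1/3.
Sum the posterior weight over pairs where Rohan is BO: 1/3.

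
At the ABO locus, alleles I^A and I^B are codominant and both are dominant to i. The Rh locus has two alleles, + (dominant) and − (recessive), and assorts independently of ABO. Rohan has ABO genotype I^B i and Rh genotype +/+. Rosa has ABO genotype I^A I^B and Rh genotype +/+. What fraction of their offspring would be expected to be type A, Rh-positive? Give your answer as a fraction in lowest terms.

1/4

ABO cross I^B i × I^A I^B → offspring phenotypes: 1/4 A, 1/2 B, 1/4 AB.
Rh cross +/+ × +/+ → 1 Rh+.
Independent loci: P(type A, Rh-positive) = 1/4 × 1 = 1/4.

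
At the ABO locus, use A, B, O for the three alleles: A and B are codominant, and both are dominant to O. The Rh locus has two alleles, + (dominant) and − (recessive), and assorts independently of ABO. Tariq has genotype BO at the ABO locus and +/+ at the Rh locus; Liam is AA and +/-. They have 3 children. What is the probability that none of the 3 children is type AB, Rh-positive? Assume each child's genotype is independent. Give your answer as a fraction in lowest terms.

1/8

ABO cross BO × AA → 1/2 A, 1/2 AB.
Rh cross +/+ × +/- → 1 Rh+; so P(type AB, Rh-positive) = 1/2 × 1 = 1/2 per child.
P(not type AB, Rh-positive) = 1/2 for one child; (1/2)^3 = 1/8.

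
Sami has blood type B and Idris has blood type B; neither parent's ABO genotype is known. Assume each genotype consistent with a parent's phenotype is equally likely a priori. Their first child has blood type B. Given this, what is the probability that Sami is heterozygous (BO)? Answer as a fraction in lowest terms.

Possible genotypes: Sami ∈ {BB, BO}; Idris ∈ {BB, BO}.
Weight each parental genotype pair by prior × P(type-B child):
  BB × BB: posterior weight 4/15.
  BB × BO: posterior weight 4/15.
  BO × BB: posterior weight 4/15.
  BO × BO: posterior weight 1/5.
Sum the posterior weight over pairs where Sami is BO: 7/15.

7/15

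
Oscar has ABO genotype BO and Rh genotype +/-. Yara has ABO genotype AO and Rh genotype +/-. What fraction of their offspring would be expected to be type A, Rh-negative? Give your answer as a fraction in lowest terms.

ABO cross BO × AO → offspring phenotypes: 1/4 O, 1/4 A, 1/4 B, 1/4 AB.
Rh cross +/- × +/- → 3/4 Rh+, 1/4 Rh-.
Independent loci: P(type A, Rh-negative) = 1/4 × 1/4 = 1/16.

1/16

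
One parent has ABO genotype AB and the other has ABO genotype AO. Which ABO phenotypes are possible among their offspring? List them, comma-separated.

A, B, AB

Gametes from AB × AO give offspring ABO genotypes AA, AB, AO, BO, i.e. phenotypes A, B, AB.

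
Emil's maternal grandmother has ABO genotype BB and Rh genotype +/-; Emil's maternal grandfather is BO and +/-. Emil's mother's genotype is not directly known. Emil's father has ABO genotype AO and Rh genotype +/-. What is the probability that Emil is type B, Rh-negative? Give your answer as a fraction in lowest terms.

Emil's mother's ABO genotype from BB × BO: 1/2 BB, 1/2 BO.
Crossing each possibility with the father AO and summing P(type B): 1/2·1/2 + 1/2·1/4 = 3/8.
Similarly for Rh via the mother's Rh distribution: P(Rh-) = 1/4.
Independent loci: 3/8 × 1/4 = 3/32.

3/32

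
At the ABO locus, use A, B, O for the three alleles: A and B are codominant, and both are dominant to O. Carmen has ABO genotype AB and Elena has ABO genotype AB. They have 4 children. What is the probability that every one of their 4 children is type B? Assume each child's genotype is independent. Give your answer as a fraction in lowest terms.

ABO cross AB × AB → 1/4 A, 1/4 B, 1/2 AB.
So P(type B) = 1/4 per child.
All 4 independent: (1/4)^4 = 1/256.

1/256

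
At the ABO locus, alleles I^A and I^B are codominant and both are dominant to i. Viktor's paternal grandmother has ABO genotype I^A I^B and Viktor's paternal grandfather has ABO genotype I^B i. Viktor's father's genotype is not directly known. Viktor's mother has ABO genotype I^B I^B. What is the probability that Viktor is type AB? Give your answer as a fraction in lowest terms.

Viktor's father's ABO genotype from I^A I^B × I^B i: 1/4 I^A I^B, 1/4 I^A i, 1/4 I^B I^B, 1/4 I^B i.
Crossing each possibility with the mother I^B I^B and summing P(type AB): 1/4·1/2 + 1/4·1/2 + 1/4·0 + 1/4·0 = 1/4.

1/4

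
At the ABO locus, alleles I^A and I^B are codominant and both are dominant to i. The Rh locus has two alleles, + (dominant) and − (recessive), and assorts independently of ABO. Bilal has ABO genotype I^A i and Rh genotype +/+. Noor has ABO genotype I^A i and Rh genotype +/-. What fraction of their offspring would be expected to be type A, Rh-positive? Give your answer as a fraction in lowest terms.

ABO cross I^A i × I^A i → offspring phenotypes: 1/4 O, 3/4 A.
Rh cross +/+ × +/- → 1 Rh+.
Independent loci: P(type A, Rh-positive) = 3/4 × 1 = 3/4.

3/4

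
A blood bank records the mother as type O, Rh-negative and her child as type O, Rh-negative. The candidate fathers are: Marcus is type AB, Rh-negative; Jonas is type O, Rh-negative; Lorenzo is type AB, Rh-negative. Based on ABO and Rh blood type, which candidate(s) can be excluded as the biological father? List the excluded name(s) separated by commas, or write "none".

Marcus, Lorenzo

A candidate is excluded only if no genotype consistent with his phenotype could produce a type O, Rh-negative child with a type O, Rh-negative mother.
Marcus (type AB, Rh-): no genotype consistent with that phenotype can produce a type-O Rh- child with a type-O mother.
Lorenzo (type AB, Rh-): no genotype consistent with that phenotype can produce a type-O Rh- child with a type-O mother.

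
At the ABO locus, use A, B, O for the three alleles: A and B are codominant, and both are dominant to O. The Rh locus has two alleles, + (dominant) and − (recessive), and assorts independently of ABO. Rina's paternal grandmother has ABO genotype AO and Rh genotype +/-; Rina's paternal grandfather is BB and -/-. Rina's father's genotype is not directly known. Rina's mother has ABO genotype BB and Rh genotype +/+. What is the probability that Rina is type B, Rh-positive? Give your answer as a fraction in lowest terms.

3/4

Rina's father's ABO genotype from AO × BB: 1/2 AB, 1/2 BO.
Crossing each possibility with the mother BB and summing P(type B): 1/2·1/2 + 1/2·1 = 3/4.
Similarly for Rh via the father's Rh distribution: P(Rh+) = 1.
Independent loci: 3/4 × 1 = 3/4.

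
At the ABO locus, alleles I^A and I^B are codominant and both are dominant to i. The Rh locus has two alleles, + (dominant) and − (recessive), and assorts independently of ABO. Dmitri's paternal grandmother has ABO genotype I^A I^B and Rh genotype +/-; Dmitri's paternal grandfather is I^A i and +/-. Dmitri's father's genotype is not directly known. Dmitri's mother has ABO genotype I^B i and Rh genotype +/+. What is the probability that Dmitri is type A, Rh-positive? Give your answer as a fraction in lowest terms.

1/4

Dmitri's father's ABO genotype from I^A I^B × I^A i: 1/4 I^A I^A, 1/4 I^A I^B, 1/4 I^A i, 1/4 I^B i.
Crossing each possibility with the mother I^B i and summing P(type A): 1/4·1/2 + 1/4·1/4 + 1/4·1/4 + 1/4·0 = 1/4.
Similarly for Rh via the father's Rh distribution: P(Rh+) = 1.
Independent loci: 1/4 × 1 = 1/4.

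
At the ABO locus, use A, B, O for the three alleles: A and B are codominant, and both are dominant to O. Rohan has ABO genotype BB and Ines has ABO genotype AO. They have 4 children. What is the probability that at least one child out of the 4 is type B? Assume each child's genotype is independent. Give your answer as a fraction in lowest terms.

ABO cross BB × AO → 1/2 B, 1/2 AB.
So P(type B) = 1/2 per child.
P(none) = (1/2)^4 = 1/16; P(at least one) = 1 − 1/16 = 15/16.

15/16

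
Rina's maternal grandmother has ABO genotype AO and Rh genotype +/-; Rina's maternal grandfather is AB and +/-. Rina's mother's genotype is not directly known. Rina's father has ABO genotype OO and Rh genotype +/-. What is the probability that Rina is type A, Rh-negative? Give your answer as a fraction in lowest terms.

Rina's mother's ABO genotype from AO × AB: 1/4 AA, 1/4 AB, 1/4 AO, 1/4 BO.
Crossing each possibility with the father OO and summing P(type A): 1/4·1 + 1/4·1/2 + 1/4·1/2 + 1/4·0 = 1/2.
Similarly for Rh via the mother's Rh distribution: P(Rh-) = 1/4.
Independent loci: 1/2 × 1/4 = 1/8.

1/8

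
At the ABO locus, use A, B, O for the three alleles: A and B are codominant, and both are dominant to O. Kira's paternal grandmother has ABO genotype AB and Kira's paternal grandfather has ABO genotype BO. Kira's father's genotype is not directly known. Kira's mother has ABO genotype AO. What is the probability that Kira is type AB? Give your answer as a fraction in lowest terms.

Kira's father's ABO genotype from AB × BO: 1/4 AB, 1/4 AO, 1/4 BB, 1/4 BO.
Crossing each possibility with the mother AO and summing P(type AB): 1/4·1/4 + 1/4·0 + 1/4·1/2 + 1/4·1/4 = 1/4.

1/4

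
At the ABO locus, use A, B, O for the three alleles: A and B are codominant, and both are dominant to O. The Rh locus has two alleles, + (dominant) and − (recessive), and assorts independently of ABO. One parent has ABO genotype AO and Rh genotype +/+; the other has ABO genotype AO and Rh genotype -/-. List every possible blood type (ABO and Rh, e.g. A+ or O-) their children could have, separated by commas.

Gametes from AO × AO give offspring ABO genotypes AA, AO, OO, i.e. phenotypes O, A.
Rh cross +/+ × -/- → phenotypes Rh+.
Combining independently: O+, A+.

O+, A+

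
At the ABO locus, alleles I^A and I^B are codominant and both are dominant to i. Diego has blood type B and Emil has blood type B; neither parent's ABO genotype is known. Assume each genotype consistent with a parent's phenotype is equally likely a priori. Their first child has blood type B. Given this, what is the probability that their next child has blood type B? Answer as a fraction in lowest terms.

Possible genotypes: Diego ∈ {I^B I^B, I^B i}; Emil ∈ {I^B I^B, I^B i}.
Weight each parental genotype pair by prior × P(type-B child):
  I^B I^B × I^B I^B: posterior weight 4/15; P(next child type B) = 1.
  I^B I^B × I^B i: posterior weight 4/15; P(next child type B) = 1.
  I^B i × I^B I^B: posterior weight 4/15; P(next child type B) = 1.
  I^B i × I^B i: posterior weight 1/5; P(next child type B) = 3/4.
Weighted sum = 19/20.

19/20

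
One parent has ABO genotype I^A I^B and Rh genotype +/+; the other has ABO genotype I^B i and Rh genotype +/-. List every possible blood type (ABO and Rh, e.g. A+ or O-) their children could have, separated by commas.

Gametes from I^A I^B × I^B i give offspring ABO genotypes I^A I^B, I^A i, I^B I^B, I^B i, i.e. phenotypes A, B, AB.
Rh cross +/+ × +/- → phenotypes Rh+.
Combining independently: A+, B+, AB+.

A+, B+, AB+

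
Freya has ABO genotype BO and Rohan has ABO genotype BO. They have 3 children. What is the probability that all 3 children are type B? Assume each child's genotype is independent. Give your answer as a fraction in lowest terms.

ABO cross BO × BO → 1/4 O, 3/4 B.
So P(type B) = 3/4 per child.
All 3 independent: (3/4)^3 = 27/64.

27/64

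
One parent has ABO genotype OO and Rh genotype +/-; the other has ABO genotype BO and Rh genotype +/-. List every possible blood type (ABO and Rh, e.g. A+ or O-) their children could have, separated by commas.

O+, O-, B+, B-

Gametes from OO × BO give offspring ABO genotypes BO, OO, i.e. phenotypes O, B.
Rh cross +/- × +/- → phenotypes Rh+, Rh-.
Combining independently: O+, O-, B+, B-.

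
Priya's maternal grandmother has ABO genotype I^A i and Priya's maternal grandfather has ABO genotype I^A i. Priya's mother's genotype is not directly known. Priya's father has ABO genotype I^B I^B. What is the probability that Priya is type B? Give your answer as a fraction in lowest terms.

1/2

Priya's mother's ABO genotype from I^A i × I^A i: 1/4 I^A I^A, 1/2 I^A i, 1/4 i i.
Crossing each possibility with the father I^B I^B and summing P(type B): 1/4·0 + 1/2·1/2 + 1/4·1 = 1/2.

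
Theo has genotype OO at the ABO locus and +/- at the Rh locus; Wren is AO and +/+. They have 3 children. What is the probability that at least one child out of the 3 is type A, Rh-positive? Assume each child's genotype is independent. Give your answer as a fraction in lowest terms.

ABO cross OO × AO → 1/2 O, 1/2 A.
Rh cross +/- × +/+ → 1 Rh+; so P(type A, Rh-positive) = 1/2 × 1 = 1/2 per child.
P(none) = (1/2)^3 = 1/8; P(at least one) = 1 − 1/8 = 7/8.

7/8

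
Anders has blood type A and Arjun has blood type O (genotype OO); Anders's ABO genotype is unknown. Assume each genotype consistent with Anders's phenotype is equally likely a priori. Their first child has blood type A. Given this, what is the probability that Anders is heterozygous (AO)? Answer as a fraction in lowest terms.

1/3

Possible genotypes: Anders ∈ {AA, AO}; Arjun ∈ {OO}.
Weight each parental genotype pair by prior × P(type-A child):
  AA × OO: posterior weight 2/3.
  AO × OO: posterior weight 1/3.
Sum the posterior weight over pairs where Anders is AO: 1/3.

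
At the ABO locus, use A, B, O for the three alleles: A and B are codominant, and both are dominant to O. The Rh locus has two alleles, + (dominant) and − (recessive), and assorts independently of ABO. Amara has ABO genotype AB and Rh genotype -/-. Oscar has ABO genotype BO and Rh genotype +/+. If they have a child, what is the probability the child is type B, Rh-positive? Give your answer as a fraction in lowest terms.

1/2

ABO cross AB × BO → offspring phenotypes: 1/4 A, 1/2 B, 1/4 AB.
Rh cross -/- × +/+ → 1 Rh+.
Independent loci: P(type B, Rh-positive) = 1/2 × 1 = 1/2.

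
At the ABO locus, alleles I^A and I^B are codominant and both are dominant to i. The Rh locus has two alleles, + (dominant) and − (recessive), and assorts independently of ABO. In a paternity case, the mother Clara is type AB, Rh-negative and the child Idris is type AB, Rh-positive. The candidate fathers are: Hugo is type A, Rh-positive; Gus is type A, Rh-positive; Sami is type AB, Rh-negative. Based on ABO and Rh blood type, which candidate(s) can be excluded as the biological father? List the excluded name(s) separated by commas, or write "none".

A candidate is excluded only if no genotype consistent with his phenotype could produce a type AB, Rh-positive child with a type AB, Rh-negative mother.
Sami (type AB, Rh-): no genotype consistent with that phenotype can produce a type-AB Rh+ child with a type-AB mother.

Sami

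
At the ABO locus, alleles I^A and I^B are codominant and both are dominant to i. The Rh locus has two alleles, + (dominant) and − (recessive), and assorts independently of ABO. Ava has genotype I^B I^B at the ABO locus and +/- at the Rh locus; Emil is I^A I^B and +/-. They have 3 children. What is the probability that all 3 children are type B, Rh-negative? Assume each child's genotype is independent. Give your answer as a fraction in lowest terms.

1/512

ABO cross I^B I^B × I^A I^B → 1/2 B, 1/2 AB.
Rh cross +/- × +/- → 3/4 Rh+, 1/4 Rh-; so P(type B, Rh-negative) = 1/2 × 1/4 = 1/8 per child.
All 3 independent: (1/8)^3 = 1/512.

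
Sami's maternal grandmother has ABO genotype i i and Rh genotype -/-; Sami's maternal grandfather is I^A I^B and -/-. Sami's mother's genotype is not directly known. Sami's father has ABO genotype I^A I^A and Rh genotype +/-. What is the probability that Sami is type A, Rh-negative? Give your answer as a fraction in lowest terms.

3/8

Sami's mother's ABO genotype from i i × I^A I^B: 1/2 I^A i, 1/2 I^B i.
Crossing each possibility with the father I^A I^A and summing P(type A): 1/2·1 + 1/2·1/2 = 3/4.
Similarly for Rh via the mother's Rh distribution: P(Rh-) = 1/2.
Independent loci: 3/4 × 1/2 = 3/8.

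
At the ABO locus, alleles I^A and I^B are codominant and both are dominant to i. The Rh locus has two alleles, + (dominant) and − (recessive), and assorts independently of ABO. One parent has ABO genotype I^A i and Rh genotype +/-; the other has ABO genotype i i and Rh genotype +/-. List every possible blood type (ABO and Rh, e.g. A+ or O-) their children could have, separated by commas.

Gametes from I^A i × i i give offspring ABO genotypes I^A i, i i, i.e. phenotypes O, A.
Rh cross +/- × +/- → phenotypes Rh+, Rh-.
Combining independently: O+, O-, A+, A-.

O+, O-, A+, A-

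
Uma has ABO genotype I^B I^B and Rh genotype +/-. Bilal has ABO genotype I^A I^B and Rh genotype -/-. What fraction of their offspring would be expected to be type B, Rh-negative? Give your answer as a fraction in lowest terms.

ABO cross I^B I^B × I^A I^B → offspring phenotypes: 1/2 B, 1/2 AB.
Rh cross +/- × -/- → 1/2 Rh+, 1/2 Rh-.
Independent loci: P(type B, Rh-negative) = 1/2 × 1/2 = 1/4.

1/4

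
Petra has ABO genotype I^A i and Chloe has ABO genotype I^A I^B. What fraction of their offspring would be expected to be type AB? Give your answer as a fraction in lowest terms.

ABO cross I^A i × I^A I^B → offspring phenotypes: 1/2 A, 1/4 B, 1/4 AB.
So P(type AB) = 1/4.

1/4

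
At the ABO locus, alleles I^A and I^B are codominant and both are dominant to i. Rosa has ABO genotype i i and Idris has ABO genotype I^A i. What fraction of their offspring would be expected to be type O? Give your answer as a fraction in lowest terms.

ABO cross i i × I^A i → offspring phenotypes: 1/2 O, 1/2 A.
So P(type O) = 1/2.

1/2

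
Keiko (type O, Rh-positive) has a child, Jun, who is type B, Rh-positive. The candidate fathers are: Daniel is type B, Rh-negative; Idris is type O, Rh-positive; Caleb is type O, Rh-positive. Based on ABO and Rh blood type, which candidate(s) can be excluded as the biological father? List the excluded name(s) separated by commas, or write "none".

A candidate is excluded only if no genotype consistent with his phenotype could produce a type B, Rh-positive child with a type O, Rh-positive mother.
Idris (type O, Rh+): no genotype consistent with that phenotype can produce a type-B Rh+ child with a type-O mother.
Caleb (type O, Rh+): no genotype consistent with that phenotype can produce a type-B Rh+ child with a type-O mother.

Idris, Caleb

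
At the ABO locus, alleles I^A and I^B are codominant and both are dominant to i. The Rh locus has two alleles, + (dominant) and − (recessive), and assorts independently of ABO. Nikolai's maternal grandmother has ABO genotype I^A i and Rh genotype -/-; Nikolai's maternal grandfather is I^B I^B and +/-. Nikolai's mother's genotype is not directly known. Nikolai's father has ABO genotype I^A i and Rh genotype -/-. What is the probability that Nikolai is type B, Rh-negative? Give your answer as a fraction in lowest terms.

3/16

Nikolai's mother's ABO genotype from I^A i × I^B I^B: 1/2 I^A I^B, 1/2 I^B i.
Crossing each possibility with the father I^A i and summing P(type B): 1/2·1/4 + 1/2·1/4 = 1/4.
Similarly for Rh via the mother's Rh distribution: P(Rh-) = 3/4.
Independent loci: 1/4 × 3/4 = 3/16.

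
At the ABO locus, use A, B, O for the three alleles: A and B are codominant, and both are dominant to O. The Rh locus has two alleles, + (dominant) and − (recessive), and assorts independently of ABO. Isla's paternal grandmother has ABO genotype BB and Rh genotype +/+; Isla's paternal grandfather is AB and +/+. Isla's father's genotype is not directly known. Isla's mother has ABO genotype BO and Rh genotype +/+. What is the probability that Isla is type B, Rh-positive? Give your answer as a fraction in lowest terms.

Isla's father's ABO genotype from BB × AB: 1/2 AB, 1/2 BB.
Crossing each possibility with the mother BO and summing P(type B): 1/2·1/2 + 1/2·1 = 3/4.
Similarly for Rh via the father's Rh distribution: P(Rh+) = 1.
Independent loci: 3/4 × 1 = 3/4.

3/4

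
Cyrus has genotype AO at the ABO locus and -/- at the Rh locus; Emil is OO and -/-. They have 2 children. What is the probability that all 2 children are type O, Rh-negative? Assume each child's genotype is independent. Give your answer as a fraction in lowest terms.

ABO cross AO × OO → 1/2 O, 1/2 A.
Rh cross -/- × -/- → 1 Rh-; so P(type O, Rh-negative) = 1/2 × 1 = 1/2 per child.
All 2 independent: (1/2)^2 = 1/4.

1/4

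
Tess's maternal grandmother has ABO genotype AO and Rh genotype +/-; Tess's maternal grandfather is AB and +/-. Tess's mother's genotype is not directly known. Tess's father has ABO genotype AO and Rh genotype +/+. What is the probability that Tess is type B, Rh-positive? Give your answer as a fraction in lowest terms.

Tess's mother's ABO genotype from AO × AB: 1/4 AA, 1/4 AB, 1/4 AO, 1/4 BO.
Crossing each possibility with the father AO and summing P(type B): 1/4·0 + 1/4·1/4 + 1/4·0 + 1/4·1/4 = 1/8.
Similarly for Rh via the mother's Rh distribution: P(Rh+) = 1.
Independent loci: 1/8 × 1 = 1/8.

1/8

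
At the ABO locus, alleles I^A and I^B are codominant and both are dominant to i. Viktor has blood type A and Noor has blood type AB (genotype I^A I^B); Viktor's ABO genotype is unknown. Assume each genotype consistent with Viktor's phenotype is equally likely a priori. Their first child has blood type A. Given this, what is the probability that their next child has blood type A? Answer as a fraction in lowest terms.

Possible genotypes: Viktor ∈ {I^A I^A, I^A i}; Noor ∈ {I^A I^B}.
Weight each parental genotype pair by prior × P(type-A child):
  I^A I^A × I^A I^B: posterior weight 1/2; P(next child type A) = 1/2.
  I^A i × I^A I^B: posterior weight 1/2; P(next child type A) = 1/2.
Weighted sum = 1/2.

1/2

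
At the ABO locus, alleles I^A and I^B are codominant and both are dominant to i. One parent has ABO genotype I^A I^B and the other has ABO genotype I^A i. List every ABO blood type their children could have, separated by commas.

Gametes from I^A I^B × I^A i give offspring ABO genotypes I^A I^A, I^A I^B, I^A i, I^B i, i.e. phenotypes A, B, AB.

A, B, AB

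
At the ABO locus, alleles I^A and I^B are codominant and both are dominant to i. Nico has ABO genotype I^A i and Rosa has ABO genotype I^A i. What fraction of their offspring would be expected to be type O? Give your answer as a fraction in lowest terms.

ABO cross I^A i × I^A i → offspring phenotypes: 1/4 O, 3/4 A.
So P(type O) = 1/4.

1/4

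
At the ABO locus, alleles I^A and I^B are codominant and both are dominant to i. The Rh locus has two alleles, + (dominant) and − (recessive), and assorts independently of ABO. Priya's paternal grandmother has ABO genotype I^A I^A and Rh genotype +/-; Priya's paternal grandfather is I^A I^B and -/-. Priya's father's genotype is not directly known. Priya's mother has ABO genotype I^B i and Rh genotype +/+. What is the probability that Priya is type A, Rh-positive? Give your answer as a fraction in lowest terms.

Priya's father's ABO genotype from I^A I^A × I^A I^B: 1/2 I^A I^A, 1/2 I^A I^B.
Crossing each possibility with the mother I^B i and summing P(type A): 1/2·1/2 + 1/2·1/4 = 3/8.
Similarly for Rh via the father's Rh distribution: P(Rh+) = 1.
Independent loci: 3/8 × 1 = 3/8.

3/8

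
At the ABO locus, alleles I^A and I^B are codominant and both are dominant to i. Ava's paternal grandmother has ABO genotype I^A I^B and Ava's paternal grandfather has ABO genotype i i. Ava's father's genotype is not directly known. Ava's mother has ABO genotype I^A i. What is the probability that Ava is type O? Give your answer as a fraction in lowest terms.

Ava's father's ABO genotype from I^A I^B × i i: 1/2 I^A i, 1/2 I^B i.
Crossing each possibility with the mother I^A i and summing P(type O): 1/2·1/4 + 1/2·1/4 = 1/4.

1/4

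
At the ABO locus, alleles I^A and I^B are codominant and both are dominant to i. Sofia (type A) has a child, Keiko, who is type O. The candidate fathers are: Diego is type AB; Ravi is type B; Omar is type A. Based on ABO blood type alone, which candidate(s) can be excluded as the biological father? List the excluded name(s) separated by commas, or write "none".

A candidate is excluded only if no genotype consistent with his phenotype could produce a type O child with a type A mother.
Diego (type AB): no genotype consistent with that phenotype can produce a type-O child with a type-A mother.

Diego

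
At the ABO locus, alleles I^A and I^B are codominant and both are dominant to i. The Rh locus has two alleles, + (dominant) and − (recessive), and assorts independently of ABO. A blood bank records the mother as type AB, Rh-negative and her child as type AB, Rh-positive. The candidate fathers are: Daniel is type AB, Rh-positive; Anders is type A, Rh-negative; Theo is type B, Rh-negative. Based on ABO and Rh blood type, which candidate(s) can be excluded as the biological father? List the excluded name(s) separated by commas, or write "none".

A candidate is excluded only if no genotype consistent with his phenotype could produce a type AB, Rh-positive child with a type AB, Rh-negative mother.
Anders (type A, Rh-): no genotype consistent with that phenotype can produce a type-AB Rh+ child with a type-AB mother.
Theo (type B, Rh-): no genotype consistent with that phenotype can produce a type-AB Rh+ child with a type-AB mother.

Anders, Theo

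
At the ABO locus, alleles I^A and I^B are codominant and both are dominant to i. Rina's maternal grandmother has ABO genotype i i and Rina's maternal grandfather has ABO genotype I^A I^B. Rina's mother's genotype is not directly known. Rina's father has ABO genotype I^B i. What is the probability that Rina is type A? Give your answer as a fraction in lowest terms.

Rina's mother's ABO genotype from i i × I^A I^B: 1/2 I^A i, 1/2 I^B i.
Crossing each possibility with the father I^B i and summing P(type A): 1/2·1/4 + 1/2·0 = 1/8.

1/8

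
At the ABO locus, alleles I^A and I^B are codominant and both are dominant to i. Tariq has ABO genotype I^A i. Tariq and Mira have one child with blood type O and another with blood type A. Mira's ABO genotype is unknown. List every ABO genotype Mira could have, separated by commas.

I^A i, I^B i, i i

For each candidate genotype of Mira, check whether crossing it with I^A i can produce every observed child phenotype.
  I^A I^A → possible child types {A} ✗
  I^A I^B → possible child types {A, B, AB} ✗
  I^A i → possible child types {O, A} ✓
  I^B I^B → possible child types {B, AB} ✗
  I^B i → possible child types {O, A, B, AB} ✓
  i i → possible child types {O, A} ✓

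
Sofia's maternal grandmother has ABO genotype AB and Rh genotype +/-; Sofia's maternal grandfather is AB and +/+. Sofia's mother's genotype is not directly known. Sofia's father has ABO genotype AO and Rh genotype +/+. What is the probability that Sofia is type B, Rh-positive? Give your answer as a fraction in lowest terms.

Sofia's mother's ABO genotype from AB × AB: 1/4 AA, 1/2 AB, 1/4 BB.
Crossing each possibility with the father AO and summing P(type B): 1/4·0 + 1/2·1/4 + 1/4·1/2 = 1/4.
Similarly for Rh via the mother's Rh distribution: P(Rh+) = 1.
Independent loci: 1/4 × 1 = 1/4.

1/4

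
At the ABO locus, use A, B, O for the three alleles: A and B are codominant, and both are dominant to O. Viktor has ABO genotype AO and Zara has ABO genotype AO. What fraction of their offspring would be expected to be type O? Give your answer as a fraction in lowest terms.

1/4

ABO cross AO × AO → offspring phenotypes: 1/4 O, 3/4 A.
So P(type O) = 1/4.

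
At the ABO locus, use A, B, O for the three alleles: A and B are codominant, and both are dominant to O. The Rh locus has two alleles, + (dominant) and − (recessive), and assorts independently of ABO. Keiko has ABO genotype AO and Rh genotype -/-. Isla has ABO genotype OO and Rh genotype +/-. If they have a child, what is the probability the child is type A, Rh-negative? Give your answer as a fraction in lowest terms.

ABO cross AO × OO → offspring phenotypes: 1/2 O, 1/2 A.
Rh cross -/- × +/- → 1/2 Rh+, 1/2 Rh-.
Independent loci: P(type A, Rh-negative) = 1/2 × 1/2 = 1/4.

1/4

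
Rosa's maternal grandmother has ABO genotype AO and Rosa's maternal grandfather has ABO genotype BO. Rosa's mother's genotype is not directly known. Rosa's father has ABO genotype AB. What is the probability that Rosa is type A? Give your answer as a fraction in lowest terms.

3/8

Rosa's mother's ABO genotype from AO × BO: 1/4 AB, 1/4 AO, 1/4 BO, 1/4 OO.
Crossing each possibility with the father AB and summing P(type A): 1/4·1/4 + 1/4·1/2 + 1/4·1/4 + 1/4·1/2 = 3/8.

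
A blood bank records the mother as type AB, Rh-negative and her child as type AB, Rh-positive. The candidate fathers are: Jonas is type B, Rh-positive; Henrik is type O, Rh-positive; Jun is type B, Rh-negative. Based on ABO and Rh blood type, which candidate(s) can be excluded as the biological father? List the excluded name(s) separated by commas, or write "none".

A candidate is excluded only if no genotype consistent with his phenotype could produce a type AB, Rh-positive child with a type AB, Rh-negative mother.
Henrik (type O, Rh+): no genotype consistent with that phenotype can produce a type-AB Rh+ child with a type-AB mother.
Jun (type B, Rh-): no genotype consistent with that phenotype can produce a type-AB Rh+ child with a type-AB mother.

Henrik, Jun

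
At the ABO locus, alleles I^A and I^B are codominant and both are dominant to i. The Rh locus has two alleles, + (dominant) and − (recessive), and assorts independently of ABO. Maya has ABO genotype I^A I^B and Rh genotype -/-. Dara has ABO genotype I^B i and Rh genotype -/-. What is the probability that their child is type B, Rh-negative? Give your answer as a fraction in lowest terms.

1/2

ABO cross I^A I^B × I^B i → offspring phenotypes: 1/4 A, 1/2 B, 1/4 AB.
Rh cross -/- × -/- → 1 Rh-.
Independent loci: P(type B, Rh-negative) = 1/2 × 1 = 1/2.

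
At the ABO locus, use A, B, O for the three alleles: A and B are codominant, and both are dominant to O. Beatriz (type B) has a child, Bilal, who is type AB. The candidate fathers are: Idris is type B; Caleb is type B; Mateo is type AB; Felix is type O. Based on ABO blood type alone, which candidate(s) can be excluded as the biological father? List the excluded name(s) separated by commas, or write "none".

A candidate is excluded only if no genotype consistent with his phenotype could produce a type AB child with a type B mother.
Idris (type B): no genotype consistent with that phenotype can produce a type-AB child with a type-B mother.
Caleb (type B): no genotype consistent with that phenotype can produce a type-AB child with a type-B mother.
Felix (type O): no genotype consistent with that phenotype can produce a type-AB child with a type-B mother.

Idris, Caleb, Felix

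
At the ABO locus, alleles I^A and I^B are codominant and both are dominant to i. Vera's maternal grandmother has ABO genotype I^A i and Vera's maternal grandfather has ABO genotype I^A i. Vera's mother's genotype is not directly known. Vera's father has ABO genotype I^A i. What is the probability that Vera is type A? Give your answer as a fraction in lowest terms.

Vera's mother's ABO genotype from I^A i × I^A i: 1/4 I^A I^A, 1/2 I^A i, 1/4 i i.
Crossing each possibility with the father I^A i and summing P(type A): 1/4·1 + 1/2·3/4 + 1/4·1/2 = 3/4.

3/4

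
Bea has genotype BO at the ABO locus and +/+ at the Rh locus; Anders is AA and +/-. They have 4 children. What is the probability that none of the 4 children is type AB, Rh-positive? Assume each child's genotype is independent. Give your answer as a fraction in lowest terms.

1/16

ABO cross BO × AA → 1/2 A, 1/2 AB.
Rh cross +/+ × +/- → 1 Rh+; so P(type AB, Rh-positive) = 1/2 × 1 = 1/2 per child.
P(not type AB, Rh-positive) = 1/2 for one child; (1/2)^4 = 1/16.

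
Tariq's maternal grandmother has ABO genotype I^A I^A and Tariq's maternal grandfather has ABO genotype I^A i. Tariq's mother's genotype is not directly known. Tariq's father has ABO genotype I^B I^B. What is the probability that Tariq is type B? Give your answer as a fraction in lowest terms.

1/4

Tariq's mother's ABO genotype from I^A I^A × I^A i: 1/2 I^A I^A, 1/2 I^A i.
Crossing each possibility with the father I^B I^B and summing P(type B): 1/2·0 + 1/2·1/2 = 1/4.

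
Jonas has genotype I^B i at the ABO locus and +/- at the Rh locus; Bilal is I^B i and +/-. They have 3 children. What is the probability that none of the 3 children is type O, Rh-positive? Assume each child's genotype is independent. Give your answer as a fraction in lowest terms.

ABO cross I^B i × I^B i → 1/4 O, 3/4 B.
Rh cross +/- × +/- → 3/4 Rh+, 1/4 Rh-; so P(type O, Rh-positive) = 1/4 × 3/4 = 3/16 per child.
P(not type O, Rh-positive) = 13/16 for one child; (13/16)^3 = 2197/4096.

2197/4096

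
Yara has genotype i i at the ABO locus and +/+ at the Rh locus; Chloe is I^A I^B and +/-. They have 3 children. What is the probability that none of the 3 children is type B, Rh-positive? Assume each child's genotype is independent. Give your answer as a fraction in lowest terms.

ABO cross i i × I^A I^B → 1/2 A, 1/2 B.
Rh cross +/+ × +/- → 1 Rh+; so P(type B, Rh-positive) = 1/2 × 1 = 1/2 per child.
P(not type B, Rh-positive) = 1/2 for one child; (1/2)^3 = 1/8.

1/8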